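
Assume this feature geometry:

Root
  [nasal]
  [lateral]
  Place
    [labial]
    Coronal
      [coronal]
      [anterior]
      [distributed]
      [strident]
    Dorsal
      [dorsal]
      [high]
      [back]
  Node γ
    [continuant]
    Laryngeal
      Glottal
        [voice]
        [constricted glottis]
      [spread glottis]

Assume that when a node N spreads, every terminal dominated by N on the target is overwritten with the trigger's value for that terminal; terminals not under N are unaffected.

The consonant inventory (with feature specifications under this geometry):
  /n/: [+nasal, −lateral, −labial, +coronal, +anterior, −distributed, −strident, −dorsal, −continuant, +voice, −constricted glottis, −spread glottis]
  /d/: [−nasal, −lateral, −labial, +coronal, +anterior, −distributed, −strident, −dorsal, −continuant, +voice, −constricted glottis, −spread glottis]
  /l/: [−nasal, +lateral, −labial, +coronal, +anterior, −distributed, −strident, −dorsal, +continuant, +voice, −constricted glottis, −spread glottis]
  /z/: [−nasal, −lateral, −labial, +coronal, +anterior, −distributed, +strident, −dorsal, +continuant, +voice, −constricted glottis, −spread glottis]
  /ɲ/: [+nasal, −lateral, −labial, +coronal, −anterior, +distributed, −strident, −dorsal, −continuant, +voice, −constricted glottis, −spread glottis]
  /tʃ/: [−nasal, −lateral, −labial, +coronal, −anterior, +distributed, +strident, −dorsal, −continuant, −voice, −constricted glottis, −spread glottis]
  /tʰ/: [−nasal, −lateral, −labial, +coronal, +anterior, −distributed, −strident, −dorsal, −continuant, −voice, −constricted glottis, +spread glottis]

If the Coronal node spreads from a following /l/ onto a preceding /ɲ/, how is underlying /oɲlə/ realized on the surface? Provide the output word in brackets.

The Coronal node dominates the terminals [coronal], [anterior], [distributed], [strident].
Spreading Coronal from /l/ onto /ɲ/ replaces those values with /l/'s: [+coronal], [+anterior], [−distributed], [−strident]. Features outside Coronal ([nasal], [lateral], [labial], …) stay as in /ɲ/.
Among the inventory, only /n/ has exactly this specification, giving the surface form [onlə].

[onlə]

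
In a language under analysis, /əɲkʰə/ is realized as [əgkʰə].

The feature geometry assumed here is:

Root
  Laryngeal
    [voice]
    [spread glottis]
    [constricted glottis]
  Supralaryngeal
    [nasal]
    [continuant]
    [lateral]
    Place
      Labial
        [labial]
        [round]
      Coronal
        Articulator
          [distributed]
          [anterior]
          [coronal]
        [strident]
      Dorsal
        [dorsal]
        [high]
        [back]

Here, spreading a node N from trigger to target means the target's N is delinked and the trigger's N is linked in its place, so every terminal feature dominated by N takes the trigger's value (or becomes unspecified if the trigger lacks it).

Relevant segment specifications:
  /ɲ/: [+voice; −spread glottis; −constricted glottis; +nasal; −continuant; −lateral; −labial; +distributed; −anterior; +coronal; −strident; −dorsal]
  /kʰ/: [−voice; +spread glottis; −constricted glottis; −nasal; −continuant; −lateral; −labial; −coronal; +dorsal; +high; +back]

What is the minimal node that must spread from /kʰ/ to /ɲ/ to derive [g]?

Comparing /ɲ/ with its surface form [g], the features that change are [nasal], [coronal], [anterior], [distributed], [strident], [dorsal], [high], [back].
In this geometry the lowest node dominating all of them is Supralaryngeal: every daughter of Supralaryngeal dominates only a proper subset, so no lower node suffices.
Delinking /ɲ/'s Supralaryngeal and associating /kʰ/'s Supralaryngeal gives precisely the feature bundle of [g].
Had Root spread, [voice], [spread glottis] would have taken /kʰ/'s values; they stay as in /ɲ/, confirming the spreading constituent is exactly Supralaryngeal.

Supralaryngeal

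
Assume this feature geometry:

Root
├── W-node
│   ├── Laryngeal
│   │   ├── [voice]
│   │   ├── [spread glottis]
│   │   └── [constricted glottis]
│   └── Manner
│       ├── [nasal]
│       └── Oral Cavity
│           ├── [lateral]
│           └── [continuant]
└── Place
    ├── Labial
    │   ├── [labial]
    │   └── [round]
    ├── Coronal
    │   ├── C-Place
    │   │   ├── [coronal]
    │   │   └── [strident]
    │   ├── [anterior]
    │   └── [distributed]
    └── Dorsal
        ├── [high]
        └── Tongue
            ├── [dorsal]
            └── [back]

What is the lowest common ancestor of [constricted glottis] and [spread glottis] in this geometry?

Laryngeal

[constricted glottis] is immediately dominated by Laryngeal.
[spread glottis] is immediately dominated by Laryngeal.
The lowest node appearing on every path is Laryngeal; each proper daughter of Laryngeal fails to dominate at least one of the listed features.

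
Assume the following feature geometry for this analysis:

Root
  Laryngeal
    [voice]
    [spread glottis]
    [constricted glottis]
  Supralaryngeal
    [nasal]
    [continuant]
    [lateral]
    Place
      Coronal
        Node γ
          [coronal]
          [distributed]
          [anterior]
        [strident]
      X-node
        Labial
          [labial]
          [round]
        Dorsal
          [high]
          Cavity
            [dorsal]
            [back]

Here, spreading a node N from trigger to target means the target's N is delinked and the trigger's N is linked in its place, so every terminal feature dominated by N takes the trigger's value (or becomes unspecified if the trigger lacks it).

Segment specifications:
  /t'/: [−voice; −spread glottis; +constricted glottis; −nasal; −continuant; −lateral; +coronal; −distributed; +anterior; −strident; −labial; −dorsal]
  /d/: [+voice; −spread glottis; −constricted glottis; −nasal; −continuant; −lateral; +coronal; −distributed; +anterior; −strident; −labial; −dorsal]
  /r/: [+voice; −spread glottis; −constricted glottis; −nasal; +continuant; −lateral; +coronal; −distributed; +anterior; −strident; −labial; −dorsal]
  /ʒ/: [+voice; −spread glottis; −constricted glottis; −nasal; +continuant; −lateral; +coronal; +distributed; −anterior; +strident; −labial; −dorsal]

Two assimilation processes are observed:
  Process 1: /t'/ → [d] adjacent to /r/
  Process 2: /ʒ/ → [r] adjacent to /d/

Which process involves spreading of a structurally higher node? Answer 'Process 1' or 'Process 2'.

Process 1

Process 1 alters [voice], [constricted glottis]; the lowest common ancestor is Laryngeal (depth 1 from Root).
In Process 2, [anterior], [distributed], [strident] change, so the minimal spreading node is Coronal at depth 3.
Laryngeal is closer to Root than Coronal, so Process 1 spreads the higher node.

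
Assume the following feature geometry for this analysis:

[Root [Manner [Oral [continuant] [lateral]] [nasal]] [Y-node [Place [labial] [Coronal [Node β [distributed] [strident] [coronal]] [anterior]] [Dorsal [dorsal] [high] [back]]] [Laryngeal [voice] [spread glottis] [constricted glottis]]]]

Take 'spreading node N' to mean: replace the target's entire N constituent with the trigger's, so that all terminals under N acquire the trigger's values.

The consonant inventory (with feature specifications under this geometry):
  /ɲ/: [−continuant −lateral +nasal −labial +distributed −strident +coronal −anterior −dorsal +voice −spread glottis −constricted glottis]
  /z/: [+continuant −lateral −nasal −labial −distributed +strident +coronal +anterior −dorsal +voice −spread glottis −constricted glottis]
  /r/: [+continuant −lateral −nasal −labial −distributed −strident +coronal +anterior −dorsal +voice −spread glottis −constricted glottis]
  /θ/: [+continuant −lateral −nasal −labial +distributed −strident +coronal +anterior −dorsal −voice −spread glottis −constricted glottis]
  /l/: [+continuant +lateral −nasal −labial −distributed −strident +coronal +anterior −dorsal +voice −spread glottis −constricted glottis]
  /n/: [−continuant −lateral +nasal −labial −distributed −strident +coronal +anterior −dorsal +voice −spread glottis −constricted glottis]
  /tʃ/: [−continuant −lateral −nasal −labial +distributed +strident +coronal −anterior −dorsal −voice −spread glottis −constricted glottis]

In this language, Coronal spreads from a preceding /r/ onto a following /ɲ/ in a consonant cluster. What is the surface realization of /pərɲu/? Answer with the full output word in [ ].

[pərnu]

Coronal immediately or transitively dominates [distributed], [strident], [coronal], [anterior].
Spreading Coronal from /r/ onto /ɲ/ replaces those values with /r/'s: [−distributed], [−strident], [+coronal], [+anterior]. Features outside Coronal ([continuant], [lateral], [nasal], …) stay as in /ɲ/.
The resulting bundle matches /n/ in the inventory; substituting it for /ɲ/ gives [pərnu].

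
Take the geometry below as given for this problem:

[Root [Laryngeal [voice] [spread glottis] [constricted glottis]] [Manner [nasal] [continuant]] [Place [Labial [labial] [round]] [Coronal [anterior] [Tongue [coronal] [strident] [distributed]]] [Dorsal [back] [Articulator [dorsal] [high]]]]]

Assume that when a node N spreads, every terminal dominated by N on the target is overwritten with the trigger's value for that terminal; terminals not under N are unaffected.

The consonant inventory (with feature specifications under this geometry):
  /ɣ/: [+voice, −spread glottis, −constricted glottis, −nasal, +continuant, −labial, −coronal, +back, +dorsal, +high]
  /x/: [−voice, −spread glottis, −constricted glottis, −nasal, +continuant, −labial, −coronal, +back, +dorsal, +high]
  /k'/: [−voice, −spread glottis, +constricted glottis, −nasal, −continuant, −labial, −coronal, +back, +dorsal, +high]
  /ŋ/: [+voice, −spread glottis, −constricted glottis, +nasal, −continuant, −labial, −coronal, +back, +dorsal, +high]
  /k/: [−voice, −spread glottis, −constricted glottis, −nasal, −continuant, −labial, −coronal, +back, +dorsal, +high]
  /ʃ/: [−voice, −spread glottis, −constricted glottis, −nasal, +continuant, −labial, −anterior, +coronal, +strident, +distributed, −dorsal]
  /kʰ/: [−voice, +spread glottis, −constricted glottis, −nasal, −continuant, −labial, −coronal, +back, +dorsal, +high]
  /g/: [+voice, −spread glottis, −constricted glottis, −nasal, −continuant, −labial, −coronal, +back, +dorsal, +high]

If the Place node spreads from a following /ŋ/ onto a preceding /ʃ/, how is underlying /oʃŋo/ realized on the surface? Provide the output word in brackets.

[oxŋo]

Place immediately or transitively dominates [labial], [round], [anterior], [coronal], [strident], [distributed], [back], [dorsal], [high].
Spreading Place from /ŋ/ onto /ʃ/ replaces those values with /ŋ/'s: [−labial], [−coronal], [+back], [+dorsal], [+high]. Features outside Place ([voice], [spread glottis], [constricted glottis], …) stay as in /ʃ/.
The resulting bundle matches /x/ in the inventory; substituting it for /ʃ/ gives [oxŋo].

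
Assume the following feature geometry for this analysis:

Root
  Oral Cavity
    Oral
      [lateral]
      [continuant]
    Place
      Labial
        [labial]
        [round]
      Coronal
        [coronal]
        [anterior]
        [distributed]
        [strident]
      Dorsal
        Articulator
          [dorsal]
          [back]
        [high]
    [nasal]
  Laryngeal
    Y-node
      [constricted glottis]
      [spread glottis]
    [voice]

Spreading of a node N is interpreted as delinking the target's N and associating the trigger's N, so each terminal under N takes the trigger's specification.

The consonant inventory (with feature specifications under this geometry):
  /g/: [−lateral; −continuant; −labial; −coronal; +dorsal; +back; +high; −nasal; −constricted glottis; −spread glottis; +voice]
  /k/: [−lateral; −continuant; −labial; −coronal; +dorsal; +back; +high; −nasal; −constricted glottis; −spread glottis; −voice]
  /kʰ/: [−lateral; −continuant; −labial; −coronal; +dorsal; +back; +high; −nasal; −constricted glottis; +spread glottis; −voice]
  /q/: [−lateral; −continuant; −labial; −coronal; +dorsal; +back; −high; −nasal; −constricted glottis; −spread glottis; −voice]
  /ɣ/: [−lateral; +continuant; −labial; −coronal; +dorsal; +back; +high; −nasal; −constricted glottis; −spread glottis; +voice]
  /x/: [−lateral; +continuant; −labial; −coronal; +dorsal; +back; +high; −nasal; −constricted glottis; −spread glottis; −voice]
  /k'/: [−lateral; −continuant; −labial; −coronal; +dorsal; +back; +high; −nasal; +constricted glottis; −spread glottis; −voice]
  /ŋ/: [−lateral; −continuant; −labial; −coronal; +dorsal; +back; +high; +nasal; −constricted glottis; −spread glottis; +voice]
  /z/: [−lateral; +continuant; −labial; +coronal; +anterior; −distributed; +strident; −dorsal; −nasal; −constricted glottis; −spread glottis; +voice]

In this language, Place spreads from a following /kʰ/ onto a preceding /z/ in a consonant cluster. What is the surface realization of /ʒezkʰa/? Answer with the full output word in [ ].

The Place node dominates the terminals [labial], [round], [coronal], [anterior], [distributed], [strident], [dorsal], [back], [high].
After delinking /z/'s Place and linking /kʰ/'s, the affected terminals become [−labial], [−coronal], [+dorsal], [+back], [+high]; [lateral], [continuant], [nasal], … (outside Place) are retained from /z/.
This feature bundle is that of [ɣ], so /ʒezkʰa/ surfaces as [ʒeɣkʰa].

[ʒeɣkʰa]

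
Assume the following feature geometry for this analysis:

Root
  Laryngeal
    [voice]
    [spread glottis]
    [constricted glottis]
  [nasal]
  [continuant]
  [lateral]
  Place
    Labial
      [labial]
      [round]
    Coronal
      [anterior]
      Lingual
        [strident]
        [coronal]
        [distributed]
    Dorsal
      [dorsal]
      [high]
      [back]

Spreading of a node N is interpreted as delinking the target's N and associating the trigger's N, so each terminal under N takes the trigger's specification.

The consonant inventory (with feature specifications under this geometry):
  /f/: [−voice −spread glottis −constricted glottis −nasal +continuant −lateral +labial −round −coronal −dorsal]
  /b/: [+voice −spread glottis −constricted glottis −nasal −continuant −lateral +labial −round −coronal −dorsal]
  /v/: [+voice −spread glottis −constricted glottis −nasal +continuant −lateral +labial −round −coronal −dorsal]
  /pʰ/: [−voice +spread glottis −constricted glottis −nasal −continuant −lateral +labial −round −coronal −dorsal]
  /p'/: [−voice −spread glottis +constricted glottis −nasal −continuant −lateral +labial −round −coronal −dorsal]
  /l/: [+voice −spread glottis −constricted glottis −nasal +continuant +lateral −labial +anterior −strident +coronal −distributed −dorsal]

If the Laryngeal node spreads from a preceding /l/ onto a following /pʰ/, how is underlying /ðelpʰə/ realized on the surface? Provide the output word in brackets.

Laryngeal immediately or transitively dominates [voice], [spread glottis], [constricted glottis].
Spreading Laryngeal from /l/ onto /pʰ/ replaces those values with /l/'s: [+voice], [−spread glottis], [−constricted glottis]. Features outside Laryngeal ([nasal], [continuant], [lateral], …) stay as in /pʰ/.
This feature bundle is that of [b], so /ðelpʰə/ surfaces as [ðelbə].

[ðelbə]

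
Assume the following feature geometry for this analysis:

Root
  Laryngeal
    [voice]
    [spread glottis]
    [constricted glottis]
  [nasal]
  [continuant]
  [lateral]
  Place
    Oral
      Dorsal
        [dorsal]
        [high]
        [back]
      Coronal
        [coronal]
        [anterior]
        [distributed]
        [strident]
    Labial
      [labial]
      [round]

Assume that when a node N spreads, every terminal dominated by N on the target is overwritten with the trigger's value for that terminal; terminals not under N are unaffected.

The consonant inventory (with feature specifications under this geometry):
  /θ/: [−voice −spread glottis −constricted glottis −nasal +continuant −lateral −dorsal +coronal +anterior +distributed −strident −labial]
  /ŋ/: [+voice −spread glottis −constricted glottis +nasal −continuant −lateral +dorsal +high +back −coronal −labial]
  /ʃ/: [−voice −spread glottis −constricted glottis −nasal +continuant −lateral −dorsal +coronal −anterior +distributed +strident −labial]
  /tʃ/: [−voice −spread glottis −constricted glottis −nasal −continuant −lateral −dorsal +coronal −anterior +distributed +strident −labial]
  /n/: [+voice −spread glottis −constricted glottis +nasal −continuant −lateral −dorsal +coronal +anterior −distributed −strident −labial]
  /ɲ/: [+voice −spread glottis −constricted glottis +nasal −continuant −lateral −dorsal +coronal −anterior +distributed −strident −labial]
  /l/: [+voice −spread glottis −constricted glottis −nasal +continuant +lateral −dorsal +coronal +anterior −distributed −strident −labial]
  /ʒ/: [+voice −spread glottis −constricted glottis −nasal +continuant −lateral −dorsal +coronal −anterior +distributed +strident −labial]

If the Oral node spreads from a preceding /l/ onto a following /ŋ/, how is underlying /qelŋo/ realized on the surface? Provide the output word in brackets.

[qelno]

Oral immediately or transitively dominates [dorsal], [high], [back], [coronal], [anterior], [distributed], [strident].
The target acquires /l/'s values for everything under Oral — [−dorsal], [+coronal], [+anterior], [−distributed], [−strident] — while keeping its own [voice], [spread glottis], [constricted glottis], ….
Among the inventory, only /n/ has exactly this specification, giving the surface form [qelno].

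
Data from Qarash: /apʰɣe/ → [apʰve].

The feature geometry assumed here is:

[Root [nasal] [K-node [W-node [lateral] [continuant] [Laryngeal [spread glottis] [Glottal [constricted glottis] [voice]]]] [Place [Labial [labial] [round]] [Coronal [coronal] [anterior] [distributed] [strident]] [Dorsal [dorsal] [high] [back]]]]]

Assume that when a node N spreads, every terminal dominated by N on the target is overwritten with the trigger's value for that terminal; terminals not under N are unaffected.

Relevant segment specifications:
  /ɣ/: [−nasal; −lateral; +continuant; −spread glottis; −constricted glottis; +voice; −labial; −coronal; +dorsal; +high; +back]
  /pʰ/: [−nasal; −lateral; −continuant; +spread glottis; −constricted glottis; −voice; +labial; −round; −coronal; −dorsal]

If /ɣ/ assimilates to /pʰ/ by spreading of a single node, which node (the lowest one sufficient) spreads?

Place

Feature comparison: [labial], [round], [dorsal], [high], [back] differ between /ɣ/ and [v]; the remaining terminals match.
These terminals are all dominated by Place, and no proper subconstituent of Place covers them all; Place is their lowest common ancestor.
If Place spreads, every terminal under it takes /pʰ/'s value, producing [v] as observed.
[continuant], [spread glottis] — on which /pʰ/ differs from /ɣ/ — are unchanged, so neither K-node nor anything higher can have spread; the constituent is no larger than Place.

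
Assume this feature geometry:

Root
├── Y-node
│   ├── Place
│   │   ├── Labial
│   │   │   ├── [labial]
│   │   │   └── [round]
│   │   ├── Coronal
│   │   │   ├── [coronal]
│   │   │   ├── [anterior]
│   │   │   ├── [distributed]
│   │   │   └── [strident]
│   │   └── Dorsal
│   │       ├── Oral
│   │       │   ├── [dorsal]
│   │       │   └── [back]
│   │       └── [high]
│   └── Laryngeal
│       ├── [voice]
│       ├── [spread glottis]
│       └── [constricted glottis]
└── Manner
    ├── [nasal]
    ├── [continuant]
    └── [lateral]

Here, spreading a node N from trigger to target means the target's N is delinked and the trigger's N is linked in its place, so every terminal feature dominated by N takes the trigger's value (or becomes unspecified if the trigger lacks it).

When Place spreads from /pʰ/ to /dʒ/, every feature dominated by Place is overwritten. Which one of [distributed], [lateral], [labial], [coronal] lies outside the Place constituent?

[lateral]

The terminals dominated by Place are [labial], [round], [coronal], [anterior], [distributed], [strident], [dorsal], [back], [high].
[labial], [coronal], [distributed] all lie under Place, so they are overwritten when Place spreads.
[lateral] attaches under Manner, not under Place, so /dʒ/ retains its own value for [lateral].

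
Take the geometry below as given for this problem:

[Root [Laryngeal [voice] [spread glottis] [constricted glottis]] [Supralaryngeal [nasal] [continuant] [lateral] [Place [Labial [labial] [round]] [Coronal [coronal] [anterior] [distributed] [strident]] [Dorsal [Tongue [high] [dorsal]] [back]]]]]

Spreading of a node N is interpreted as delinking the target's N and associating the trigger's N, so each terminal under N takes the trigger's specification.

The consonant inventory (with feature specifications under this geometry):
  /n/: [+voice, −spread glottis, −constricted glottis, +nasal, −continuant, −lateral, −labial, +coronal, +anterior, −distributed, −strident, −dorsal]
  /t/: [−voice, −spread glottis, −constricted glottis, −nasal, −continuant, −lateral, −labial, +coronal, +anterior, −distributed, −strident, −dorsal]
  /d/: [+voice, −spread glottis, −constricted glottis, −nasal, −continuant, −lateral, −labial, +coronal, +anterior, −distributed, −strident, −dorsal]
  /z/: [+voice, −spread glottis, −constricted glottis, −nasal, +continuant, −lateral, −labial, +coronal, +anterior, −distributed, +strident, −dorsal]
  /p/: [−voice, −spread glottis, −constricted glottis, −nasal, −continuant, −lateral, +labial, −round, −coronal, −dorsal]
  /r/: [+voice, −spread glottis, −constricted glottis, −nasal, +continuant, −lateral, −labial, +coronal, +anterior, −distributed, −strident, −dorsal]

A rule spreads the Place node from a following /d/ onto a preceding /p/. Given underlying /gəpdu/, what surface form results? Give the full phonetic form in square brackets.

Place immediately or transitively dominates [labial], [round], [coronal], [anterior], [distributed], [strident], [high], [dorsal], [back].
Spreading Place from /d/ onto /p/ replaces those values with /d/'s: [−labial], [+coronal], [+anterior], [−distributed], [−strident], [−dorsal]. Features outside Place ([voice], [spread glottis], [constricted glottis], …) stay as in /p/.
The resulting bundle matches /t/ in the inventory; substituting it for /p/ gives [gətdu].

[gətdu]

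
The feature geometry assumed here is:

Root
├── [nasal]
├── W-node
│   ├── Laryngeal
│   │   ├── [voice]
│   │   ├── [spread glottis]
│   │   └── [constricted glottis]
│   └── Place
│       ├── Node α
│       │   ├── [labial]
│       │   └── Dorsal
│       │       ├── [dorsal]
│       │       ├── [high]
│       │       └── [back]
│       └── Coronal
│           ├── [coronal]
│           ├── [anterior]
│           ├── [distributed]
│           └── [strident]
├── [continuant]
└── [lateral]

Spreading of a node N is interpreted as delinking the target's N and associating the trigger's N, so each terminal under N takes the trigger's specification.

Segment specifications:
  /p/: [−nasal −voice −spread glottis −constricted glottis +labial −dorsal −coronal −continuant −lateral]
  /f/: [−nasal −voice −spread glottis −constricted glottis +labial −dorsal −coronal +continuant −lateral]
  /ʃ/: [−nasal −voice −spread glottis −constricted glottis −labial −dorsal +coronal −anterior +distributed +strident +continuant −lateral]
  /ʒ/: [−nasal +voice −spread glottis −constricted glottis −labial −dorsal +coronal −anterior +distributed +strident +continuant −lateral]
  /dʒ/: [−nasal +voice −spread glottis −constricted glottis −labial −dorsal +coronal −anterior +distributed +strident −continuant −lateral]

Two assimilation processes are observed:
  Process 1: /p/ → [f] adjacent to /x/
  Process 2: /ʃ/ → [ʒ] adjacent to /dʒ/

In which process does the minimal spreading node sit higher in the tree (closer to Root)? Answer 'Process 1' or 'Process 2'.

Process 1

In Process 1, [continuant] changes, so the minimal spreading node is [continuant] at depth 1.
Process 2 alters [voice]; the lowest dominating node is [voice] (depth 3 from Root).
[continuant] (depth 1) sits above [voice] (depth 3), making Process 1 the one with the higher spreading node.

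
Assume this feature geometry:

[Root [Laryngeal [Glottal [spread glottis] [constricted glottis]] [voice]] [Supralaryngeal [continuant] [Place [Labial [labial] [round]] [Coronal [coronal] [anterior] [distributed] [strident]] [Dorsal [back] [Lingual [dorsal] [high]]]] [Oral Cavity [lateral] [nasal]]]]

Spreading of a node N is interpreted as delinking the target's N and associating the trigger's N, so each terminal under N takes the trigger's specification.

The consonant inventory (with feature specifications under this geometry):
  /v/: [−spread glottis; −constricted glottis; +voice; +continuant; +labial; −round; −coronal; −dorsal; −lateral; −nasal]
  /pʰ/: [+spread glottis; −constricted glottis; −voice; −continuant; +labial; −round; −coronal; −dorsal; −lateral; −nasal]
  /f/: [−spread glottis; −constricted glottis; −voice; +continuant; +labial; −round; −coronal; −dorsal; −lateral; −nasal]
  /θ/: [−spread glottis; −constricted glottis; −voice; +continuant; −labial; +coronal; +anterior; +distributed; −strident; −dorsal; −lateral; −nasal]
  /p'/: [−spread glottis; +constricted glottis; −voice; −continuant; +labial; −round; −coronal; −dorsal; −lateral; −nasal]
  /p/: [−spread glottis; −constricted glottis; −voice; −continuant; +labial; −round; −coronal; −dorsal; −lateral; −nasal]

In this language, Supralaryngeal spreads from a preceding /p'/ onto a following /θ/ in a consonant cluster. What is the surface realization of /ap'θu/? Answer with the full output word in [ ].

Supralaryngeal immediately or transitively dominates [continuant], [labial], [round], [coronal], [anterior], [distributed], [strident], [back], [dorsal], [high], [lateral], [nasal].
The target acquires /p'/'s values for everything under Supralaryngeal — [−continuant], [+labial], [−round], [−coronal], [−dorsal], [−lateral], [−nasal] — while keeping its own [spread glottis], [constricted glottis], [voice].
Among the inventory, only /p/ has exactly this specification, giving the surface form [ap'pu].

[ap'pu]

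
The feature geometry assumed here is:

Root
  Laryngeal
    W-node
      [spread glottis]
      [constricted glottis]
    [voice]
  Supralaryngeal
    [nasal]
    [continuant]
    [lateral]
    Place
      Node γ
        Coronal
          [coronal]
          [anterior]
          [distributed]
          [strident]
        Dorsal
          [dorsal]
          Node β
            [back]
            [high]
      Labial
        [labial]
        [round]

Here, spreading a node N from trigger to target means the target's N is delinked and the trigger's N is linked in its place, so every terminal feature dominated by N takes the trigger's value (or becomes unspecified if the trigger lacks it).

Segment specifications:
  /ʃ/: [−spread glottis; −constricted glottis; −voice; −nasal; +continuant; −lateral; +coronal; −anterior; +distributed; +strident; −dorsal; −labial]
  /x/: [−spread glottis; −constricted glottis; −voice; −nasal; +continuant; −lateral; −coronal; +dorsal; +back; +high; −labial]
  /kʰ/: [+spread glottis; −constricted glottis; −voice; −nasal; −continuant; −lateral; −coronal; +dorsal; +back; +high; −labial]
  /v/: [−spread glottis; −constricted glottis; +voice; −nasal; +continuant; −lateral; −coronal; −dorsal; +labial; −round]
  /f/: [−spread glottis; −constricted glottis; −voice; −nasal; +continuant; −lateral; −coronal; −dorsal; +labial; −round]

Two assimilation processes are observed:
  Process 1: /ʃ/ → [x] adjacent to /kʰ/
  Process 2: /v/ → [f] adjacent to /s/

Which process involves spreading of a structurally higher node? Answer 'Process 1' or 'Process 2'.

Process 2

In Process 1, [coronal], [anterior], [distributed], [strident], [dorsal], [high], [back] change, so the minimal spreading node is Node γ at depth 3.
In Process 2, [voice] changes, so the minimal spreading node is [voice] at depth 2.
Depth 2 < depth 3; Process 2 involves the structurally higher constituent [voice].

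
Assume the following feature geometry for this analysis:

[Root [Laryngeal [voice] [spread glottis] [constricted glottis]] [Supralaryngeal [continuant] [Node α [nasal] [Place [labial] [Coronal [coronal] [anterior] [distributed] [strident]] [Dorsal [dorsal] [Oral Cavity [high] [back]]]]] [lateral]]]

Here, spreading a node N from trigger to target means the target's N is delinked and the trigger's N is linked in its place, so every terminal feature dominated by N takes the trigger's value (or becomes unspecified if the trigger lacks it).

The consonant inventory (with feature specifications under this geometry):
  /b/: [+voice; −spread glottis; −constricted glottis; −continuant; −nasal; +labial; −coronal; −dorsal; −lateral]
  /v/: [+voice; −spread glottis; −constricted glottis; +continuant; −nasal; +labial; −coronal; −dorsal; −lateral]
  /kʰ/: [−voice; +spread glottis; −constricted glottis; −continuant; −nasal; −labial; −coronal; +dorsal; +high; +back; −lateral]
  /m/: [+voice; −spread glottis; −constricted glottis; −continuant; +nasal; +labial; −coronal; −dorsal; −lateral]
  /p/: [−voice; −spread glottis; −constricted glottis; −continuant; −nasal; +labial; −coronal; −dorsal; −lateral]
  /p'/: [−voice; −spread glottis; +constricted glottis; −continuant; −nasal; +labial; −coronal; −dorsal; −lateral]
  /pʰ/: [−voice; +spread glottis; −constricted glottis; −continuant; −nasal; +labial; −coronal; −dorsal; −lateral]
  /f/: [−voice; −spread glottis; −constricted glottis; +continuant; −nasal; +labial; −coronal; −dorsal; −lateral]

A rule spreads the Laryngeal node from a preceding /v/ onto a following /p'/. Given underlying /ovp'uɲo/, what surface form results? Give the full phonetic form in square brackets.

Laryngeal immediately or transitively dominates [voice], [spread glottis], [constricted glottis].
Spreading Laryngeal from /v/ onto /p'/ replaces those values with /v/'s: [+voice], [−spread glottis], [−constricted glottis]. Features outside Laryngeal ([continuant], [nasal], [labial], …) stay as in /p'/.
Among the inventory, only /b/ has exactly this specification, giving the surface form [ovbuɲo].

[ovbuɲo]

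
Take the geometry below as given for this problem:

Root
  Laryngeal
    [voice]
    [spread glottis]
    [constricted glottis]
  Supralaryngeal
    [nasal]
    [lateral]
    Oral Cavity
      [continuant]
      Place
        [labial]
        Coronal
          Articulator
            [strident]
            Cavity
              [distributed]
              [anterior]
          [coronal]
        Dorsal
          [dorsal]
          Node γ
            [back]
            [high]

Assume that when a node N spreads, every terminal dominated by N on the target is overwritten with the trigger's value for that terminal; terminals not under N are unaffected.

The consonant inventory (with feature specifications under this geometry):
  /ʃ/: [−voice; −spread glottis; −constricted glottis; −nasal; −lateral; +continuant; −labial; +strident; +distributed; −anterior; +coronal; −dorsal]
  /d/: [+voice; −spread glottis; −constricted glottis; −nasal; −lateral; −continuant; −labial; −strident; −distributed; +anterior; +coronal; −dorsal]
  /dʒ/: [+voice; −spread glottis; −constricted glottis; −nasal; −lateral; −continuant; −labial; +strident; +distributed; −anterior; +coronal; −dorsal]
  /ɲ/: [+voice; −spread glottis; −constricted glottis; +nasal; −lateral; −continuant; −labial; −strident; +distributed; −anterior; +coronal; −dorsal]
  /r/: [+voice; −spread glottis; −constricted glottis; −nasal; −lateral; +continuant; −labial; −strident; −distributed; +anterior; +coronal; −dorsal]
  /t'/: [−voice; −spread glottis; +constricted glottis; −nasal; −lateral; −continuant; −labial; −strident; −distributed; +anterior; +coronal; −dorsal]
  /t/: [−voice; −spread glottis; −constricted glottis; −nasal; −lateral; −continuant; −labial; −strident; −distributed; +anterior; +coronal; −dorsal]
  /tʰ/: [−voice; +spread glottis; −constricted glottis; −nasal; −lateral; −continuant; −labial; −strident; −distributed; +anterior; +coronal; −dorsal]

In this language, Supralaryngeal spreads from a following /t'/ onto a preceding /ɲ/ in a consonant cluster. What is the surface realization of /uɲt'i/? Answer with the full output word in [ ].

Terminals under Supralaryngeal in this geometry: [nasal], [lateral], [continuant], [labial], [strident], [distributed], [anterior], [coronal], [dorsal], [back], [high].
Spreading Supralaryngeal from /t'/ onto /ɲ/ replaces those values with /t'/'s: [−nasal], [−lateral], [−continuant], [−labial], [−strident], [−distributed], [+anterior], [+coronal], [−dorsal]. Features outside Supralaryngeal ([voice], [spread glottis], [constricted glottis]) stay as in /ɲ/.
The resulting bundle matches /d/ in the inventory; substituting it for /ɲ/ gives [udt'i].

[udt'i]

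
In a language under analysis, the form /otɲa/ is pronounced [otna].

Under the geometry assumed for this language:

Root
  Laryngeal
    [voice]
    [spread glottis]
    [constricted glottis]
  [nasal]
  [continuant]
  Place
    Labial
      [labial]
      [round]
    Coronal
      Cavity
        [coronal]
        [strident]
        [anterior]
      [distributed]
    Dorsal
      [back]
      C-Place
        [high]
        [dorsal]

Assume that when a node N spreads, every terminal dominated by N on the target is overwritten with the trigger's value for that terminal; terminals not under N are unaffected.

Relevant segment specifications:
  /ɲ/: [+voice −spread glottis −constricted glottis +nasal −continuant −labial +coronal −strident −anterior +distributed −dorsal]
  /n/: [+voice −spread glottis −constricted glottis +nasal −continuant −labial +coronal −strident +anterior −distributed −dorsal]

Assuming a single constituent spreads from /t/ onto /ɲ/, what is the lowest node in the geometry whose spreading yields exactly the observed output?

Feature comparison: [anterior], [distributed] differ between /ɲ/ and [n]; the remaining terminals match.
These terminals are all dominated by Coronal, and no proper subconstituent of Coronal covers them all; Coronal is their lowest common ancestor.
If Coronal spreads, every terminal under it takes /t/'s value, producing [n] as observed.
[voice], [nasal] stay as in /ɲ/ although /t/ differs there, so no node dominating them spread; among the remaining candidates Coronal is the lowest that derives the output.

Coronal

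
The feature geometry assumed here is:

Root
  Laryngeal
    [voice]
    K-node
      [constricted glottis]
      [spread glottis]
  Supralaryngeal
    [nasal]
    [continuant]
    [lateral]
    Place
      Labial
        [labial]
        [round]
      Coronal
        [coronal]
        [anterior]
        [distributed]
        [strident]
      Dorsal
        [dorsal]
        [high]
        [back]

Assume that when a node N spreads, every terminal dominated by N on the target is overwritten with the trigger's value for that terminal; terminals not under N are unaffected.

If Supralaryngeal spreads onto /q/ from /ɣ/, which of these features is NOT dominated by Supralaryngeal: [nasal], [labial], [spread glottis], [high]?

[spread glottis]

The terminals dominated by Supralaryngeal are [nasal], [continuant], [lateral], [labial], [round], [coronal], [anterior], [distributed], [strident], [dorsal], [high], [back].
Of the listed options, [high], [nasal], [labial] are among these and would be overwritten by spreading Supralaryngeal.
But [spread glottis] is a dependent of K-node, outside Supralaryngeal; it is therefore untouched by the spreading.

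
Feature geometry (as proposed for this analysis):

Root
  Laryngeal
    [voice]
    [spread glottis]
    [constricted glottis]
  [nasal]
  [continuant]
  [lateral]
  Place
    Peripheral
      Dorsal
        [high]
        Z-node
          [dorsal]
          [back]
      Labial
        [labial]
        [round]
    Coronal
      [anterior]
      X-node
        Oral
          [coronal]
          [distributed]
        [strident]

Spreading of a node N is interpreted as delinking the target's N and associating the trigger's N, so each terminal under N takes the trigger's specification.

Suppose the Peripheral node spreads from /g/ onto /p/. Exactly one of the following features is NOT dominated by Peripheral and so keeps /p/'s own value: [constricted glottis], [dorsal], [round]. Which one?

Under this geometry, Peripheral contains [high], [dorsal], [back], [labial], [round].
Of the listed options, [round], [dorsal] are among these and would be overwritten by spreading Peripheral.
But [constricted glottis] is a dependent of Laryngeal, outside Peripheral; it is therefore untouched by the spreading.

[constricted glottis]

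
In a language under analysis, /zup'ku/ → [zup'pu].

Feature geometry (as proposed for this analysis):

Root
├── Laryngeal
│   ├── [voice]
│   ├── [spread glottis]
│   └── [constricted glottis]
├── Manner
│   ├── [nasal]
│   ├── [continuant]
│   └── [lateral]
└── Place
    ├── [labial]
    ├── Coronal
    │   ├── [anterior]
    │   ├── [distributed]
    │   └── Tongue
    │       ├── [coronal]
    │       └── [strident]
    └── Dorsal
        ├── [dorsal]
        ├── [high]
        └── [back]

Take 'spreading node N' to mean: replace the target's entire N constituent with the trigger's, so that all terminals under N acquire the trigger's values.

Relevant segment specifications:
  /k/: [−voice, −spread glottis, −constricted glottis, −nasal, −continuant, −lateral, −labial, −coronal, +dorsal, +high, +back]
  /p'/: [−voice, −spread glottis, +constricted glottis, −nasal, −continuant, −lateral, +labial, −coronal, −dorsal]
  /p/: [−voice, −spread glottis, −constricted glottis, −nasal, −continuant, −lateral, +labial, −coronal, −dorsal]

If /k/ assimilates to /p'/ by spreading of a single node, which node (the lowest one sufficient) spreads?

The alternation /k/ → [p] changes [labial], [dorsal], [high], [back] and nothing else.
These terminals are all dominated by Place, and no proper subconstituent of Place covers them all; Place is their lowest common ancestor.
Spreading Place from /p'/ overwrites each of those terminals with /p'/'s values, yielding exactly [p].
[constricted glottis] — on which /p'/ differs from /k/ — is unchanged, so Root cannot have spread; the constituent is no larger than Place.

Place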